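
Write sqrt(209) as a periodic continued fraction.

[14; (2, 5, 3, 2, 3, 5, 2, 28)]

Write x_i = (sqrt(209) + m_i)/d_i with (m_0, d_0) = (0, 1). a_0 = floor(sqrt(209)) = 14, since 14^2 = 196 <= 209 < 225 = 15^2.
Iterate m_{i+1} = d_i*a_i - m_i, d_{i+1} = (209 - m_{i+1}^2)/d_i, a_{i+1} = floor((a_0 + m_{i+1})/d_{i+1}):
  m_1 = 1*14 - 0 = 14, d_1 = (209 - 14^2)/1 = 13/1 = 13, a_1 = floor((14 + 14)/13) = 2.
  m_2 = 13*2 - 14 = 12, d_2 = (209 - 12^2)/13 = 65/13 = 5, a_2 = floor((14 + 12)/5) = 5.
  m_3 = 5*5 - 12 = 13, d_3 = (209 - 13^2)/5 = 40/5 = 8, a_3 = floor((14 + 13)/8) = 3.
  m_4 = 8*3 - 13 = 11, d_4 = (209 - 11^2)/8 = 88/8 = 11, a_4 = floor((14 + 11)/11) = 2.
  m_5 = 11*2 - 11 = 11, d_5 = (209 - 11^2)/11 = 88/11 = 8, a_5 = floor((14 + 11)/8) = 3.
  m_6 = 8*3 - 11 = 13, d_6 = (209 - 13^2)/8 = 40/8 = 5, a_6 = floor((14 + 13)/5) = 5.
  m_7 = 5*5 - 13 = 12, d_7 = (209 - 12^2)/5 = 65/5 = 13, a_7 = floor((14 + 12)/13) = 2.
  m_8 = 13*2 - 12 = 14, d_8 = (209 - 14^2)/13 = 13/13 = 1, a_8 = floor((14 + 14)/1) = 28.
  m_9 = 1*28 - 14 = 14, d_9 = (209 - 14^2)/1 = 13/1 = 13: (m_9, d_9) = (m_1, d_1) = (14, 13), so from here the quotients repeat a_1, ..., a_8; the period length is 8.
Hence the expansion of sqrt(209) is a_0 = 14 followed by the repeating block 2, 5, 3, 2, 3, 5, 2, 28 (period 8).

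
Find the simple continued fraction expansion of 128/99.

[1; 3, 2, 2, 2, 2]

Run the Euclidean algorithm on 128 and 99; the successive quotients are the partial quotients a_0, a_1, ... (each step inverts the fractional part left over by the previous one):
  128 = 1*99 + 29, so a_0 = 1.
  99 = 3*29 + 12, so a_1 = 3.
  29 = 2*12 + 5, so a_2 = 2.
  12 = 2*5 + 2, so a_3 = 2.
  5 = 2*2 + 1, so a_4 = 2.
  2 = 2*1 + 0, so a_5 = 2.
The remainder reaches 0 after 6 divisions, so the expansion has 6 partial quotients, read off in order.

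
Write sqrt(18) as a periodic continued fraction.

Write x_i = (sqrt(18) + m_i)/d_i with (m_0, d_0) = (0, 1). a_0 = floor(sqrt(18)) = 4, since 4^2 = 16 <= 18 < 25 = 5^2.
Iterate m_{i+1} = d_i*a_i - m_i, d_{i+1} = (18 - m_{i+1}^2)/d_i, a_{i+1} = floor((a_0 + m_{i+1})/d_{i+1}):
  m_1 = 1*4 - 0 = 4, d_1 = (18 - 4^2)/1 = 2/1 = 2, a_1 = floor((4 + 4)/2) = 4.
  m_2 = 2*4 - 4 = 4, d_2 = (18 - 4^2)/2 = 2/2 = 1, a_2 = floor((4 + 4)/1) = 8.
  m_3 = 1*8 - 4 = 4, d_3 = (18 - 4^2)/1 = 2/1 = 2: (m_3, d_3) = (m_1, d_1) = (4, 2), so from here the quotients repeat a_1, a_2; the period length is 2.
Hence the expansion of sqrt(18) is a_0 = 4 followed by the repeating block 4, 8 (period 2).

[4; (4, 8)]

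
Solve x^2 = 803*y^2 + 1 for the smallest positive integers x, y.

(x, y) = (7226, 255)

First expand sqrt(803) as a continued fraction. With x_i = (sqrt(803) + m_i)/d_i and (m_0, d_0) = (0, 1): a_0 = floor(sqrt(803)) = 28, since 28^2 = 784 <= 803 < 841 = 29^2.
Iterate m_{i+1} = d_i*a_i - m_i, d_{i+1} = (803 - m_{i+1}^2)/d_i, a_{i+1} = floor((a_0 + m_{i+1})/d_{i+1}):
  m_1 = 1*28 - 0 = 28, d_1 = (803 - 28^2)/1 = 19/1 = 19, a_1 = floor((28 + 28)/19) = 2.
  m_2 = 19*2 - 28 = 10, d_2 = (803 - 10^2)/19 = 703/19 = 37, a_2 = floor((28 + 10)/37) = 1.
  m_3 = 37*1 - 10 = 27, d_3 = (803 - 27^2)/37 = 74/37 = 2, a_3 = floor((28 + 27)/2) = 27.
  m_4 = 2*27 - 27 = 27, d_4 = (803 - 27^2)/2 = 74/2 = 37, a_4 = floor((28 + 27)/37) = 1.
  m_5 = 37*1 - 27 = 10, d_5 = (803 - 10^2)/37 = 703/37 = 19, a_5 = floor((28 + 10)/19) = 2.
  m_6 = 19*2 - 10 = 28, d_6 = (803 - 28^2)/19 = 19/19 = 1, a_6 = floor((28 + 28)/1) = 56.
  m_7 = 1*56 - 28 = 28, d_7 = (803 - 28^2)/1 = 19/1 = 19: (m_7, d_7) = (m_1, d_1) = (28, 19), so from here the quotients repeat a_1, ..., a_6; the period length is 6.
So sqrt(803) = [28; (2, 1, 27, 1, 2, 56)] with period length k = 6.
k is even, so the fundamental solution of x^2 - 803y^2 = 1 is (p_{k-1}, q_{k-1}) = (p_5, q_5); compute convergents through index 5.
Convergents (p_i = a_i*p_{i-1} + p_{i-2}, q_i = a_i*q_{i-1} + q_{i-2} with p_{-2}=0, p_{-1}=1, q_{-2}=1, q_{-1}=0):
  i=0: a_0=28, p_0 = 28*1 + 0 = 28, q_0 = 28*0 + 1 = 1.
  i=1: a_1=2, p_1 = 2*28 + 1 = 57, q_1 = 2*1 + 0 = 2.
  i=2: a_2=1, p_2 = 1*57 + 28 = 85, q_2 = 1*2 + 1 = 3.
  i=3: a_3=27, p_3 = 27*85 + 57 = 2352, q_3 = 27*3 + 2 = 83.
  i=4: a_4=1, p_4 = 1*2352 + 85 = 2437, q_4 = 1*83 + 3 = 86.
  i=5: a_5=2, p_5 = 2*2437 + 2352 = 7226, q_5 = 2*86 + 83 = 255.
Check: 7226^2 - 803*255^2 = 52215076 - 52215075 = 1, so (x, y) = (7226, 255) solves the equation, and by the theorem it is the least positive solution.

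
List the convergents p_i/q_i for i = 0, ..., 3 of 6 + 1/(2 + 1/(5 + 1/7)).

6/1, 13/2, 71/11, 510/79

Using the convergent recurrence p_i = a_i*p_{i-1} + p_{i-2}, q_i = a_i*q_{i-1} + q_{i-2} with p_{-2}=0, p_{-1}=1, q_{-2}=1, q_{-1}=0:
  i=0: a_0=6, p_0 = 6*1 + 0 = 6, q_0 = 6*0 + 1 = 1.
  i=1: a_1=2, p_1 = 2*6 + 1 = 13, q_1 = 2*1 + 0 = 2.
  i=2: a_2=5, p_2 = 5*13 + 6 = 71, q_2 = 5*2 + 1 = 11.
  i=3: a_3=7, p_3 = 7*71 + 13 = 510, q_3 = 7*11 + 2 = 79.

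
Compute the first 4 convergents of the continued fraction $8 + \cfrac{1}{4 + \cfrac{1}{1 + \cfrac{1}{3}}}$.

8/1, 33/4, 41/5, 156/19

Using the convergent recurrence p_i = a_i*p_{i-1} + p_{i-2}, q_i = a_i*q_{i-1} + q_{i-2} with p_{-2}=0, p_{-1}=1, q_{-2}=1, q_{-1}=0:
  i=0: a_0=8, p_0 = 8*1 + 0 = 8, q_0 = 8*0 + 1 = 1.
  i=1: a_1=4, p_1 = 4*8 + 1 = 33, q_1 = 4*1 + 0 = 4.
  i=2: a_2=1, p_2 = 1*33 + 8 = 41, q_2 = 1*4 + 1 = 5.
  i=3: a_3=3, p_3 = 3*41 + 33 = 156, q_3 = 3*5 + 4 = 19.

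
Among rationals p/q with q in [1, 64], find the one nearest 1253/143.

184/21

Expand x = 1253/143 as a continued fraction with the Euclidean algorithm:
  1253 = 8*143 + 109, so a_0 = 8.
  143 = 1*109 + 34, so a_1 = 1.
  109 = 3*34 + 7, so a_2 = 3.
  34 = 4*7 + 6, so a_3 = 4.
  7 = 1*6 + 1, so a_4 = 1.
  6 = 6*1 + 0, so a_5 = 6.
so x = [8; 1, 3, 4, 1, 6].
Convergents (p_i = a_i*p_{i-1} + p_{i-2}, q_i = a_i*q_{i-1} + q_{i-2} with p_{-2}=0, p_{-1}=1, q_{-2}=1, q_{-1}=0), until the denominator exceeds 64:
  i=0: a_0=8, p_0 = 8*1 + 0 = 8, q_0 = 8*0 + 1 = 1.
  i=1: a_1=1, p_1 = 1*8 + 1 = 9, q_1 = 1*1 + 0 = 1.
  i=2: a_2=3, p_2 = 3*9 + 8 = 35, q_2 = 3*1 + 1 = 4.
  i=3: a_3=4, p_3 = 4*35 + 9 = 149, q_3 = 4*4 + 1 = 17.
  i=4: a_4=1, p_4 = 1*149 + 35 = 184, q_4 = 1*17 + 4 = 21.
  i=5: a_5=6, p_5 = 6*184 + 149 = 1253, q_5 = 6*21 + 17 = 143.
q_5 = 143 > 64, so the last convergent with denominator <= 64 is p_4/q_4 = 184/21.
The closest fraction with denominator <= 64 is either p_4/q_4 or the intermediate fraction (k*p_4 + p_3)/(k*q_4 + q_3) with the largest k >= 1 whose denominator stays <= 64; these approach x as k grows, and every other convergent or intermediate fraction in range is farther away.
Largest k: floor((64 - q_3)/q_4) = floor((64 - 17)/21) = 2.
That gives (2*184 + 149)/(2*21 + 17) = 517/59.
Compare the errors: |x - 184/21| = |1253*21 - 184*143|/(143*21) = 1/3003, and |x - 517/59| = |1253*59 - 517*143|/(143*59) = 4/8437.
Cross-multiplying, 1*8437 = 8437 < 12012 = 4*3003, so 1/3003 is smaller: the convergent 184/21 is closer to x than 517/59.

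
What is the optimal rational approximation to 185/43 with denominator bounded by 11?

Expand x = 185/43 as a continued fraction with the Euclidean algorithm:
  185 = 4*43 + 13, so a_0 = 4.
  43 = 3*13 + 4, so a_1 = 3.
  13 = 3*4 + 1, so a_2 = 3.
  4 = 4*1 + 0, so a_3 = 4.
so x = [4; 3, 3, 4].
Convergents (p_i = a_i*p_{i-1} + p_{i-2}, q_i = a_i*q_{i-1} + q_{i-2} with p_{-2}=0, p_{-1}=1, q_{-2}=1, q_{-1}=0), until the denominator exceeds 11:
  i=0: a_0=4, p_0 = 4*1 + 0 = 4, q_0 = 4*0 + 1 = 1.
  i=1: a_1=3, p_1 = 3*4 + 1 = 13, q_1 = 3*1 + 0 = 3.
  i=2: a_2=3, p_2 = 3*13 + 4 = 43, q_2 = 3*3 + 1 = 10.
  i=3: a_3=4, p_3 = 4*43 + 13 = 185, q_3 = 4*10 + 3 = 43.
q_3 = 43 > 11, so the last convergent with denominator <= 11 is p_2/q_2 = 43/10.
The closest fraction with denominator <= 11 is either p_2/q_2 or the intermediate fraction (k*p_2 + p_1)/(k*q_2 + q_1) with the largest k >= 1 whose denominator stays <= 11; these approach x as k grows, and every other convergent or intermediate fraction in range is farther away.
Largest k: floor((11 - q_1)/q_2) = floor((11 - 3)/10) = 0.
Since k = 0, no intermediate fraction beyond p_2/q_2 has denominator <= 11, so the convergent 43/10 is the closest (its error is |185*10 - 43*43|/(43*10) = 1/430).

43/10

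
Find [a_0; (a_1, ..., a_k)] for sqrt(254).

[15; (1, 14, 1, 30)]

Write x_i = (sqrt(254) + m_i)/d_i with (m_0, d_0) = (0, 1). a_0 = floor(sqrt(254)) = 15, since 15^2 = 225 <= 254 < 256 = 16^2.
Iterate m_{i+1} = d_i*a_i - m_i, d_{i+1} = (254 - m_{i+1}^2)/d_i, a_{i+1} = floor((a_0 + m_{i+1})/d_{i+1}):
  m_1 = 1*15 - 0 = 15, d_1 = (254 - 15^2)/1 = 29/1 = 29, a_1 = floor((15 + 15)/29) = 1.
  m_2 = 29*1 - 15 = 14, d_2 = (254 - 14^2)/29 = 58/29 = 2, a_2 = floor((15 + 14)/2) = 14.
  m_3 = 2*14 - 14 = 14, d_3 = (254 - 14^2)/2 = 58/2 = 29, a_3 = floor((15 + 14)/29) = 1.
  m_4 = 29*1 - 14 = 15, d_4 = (254 - 15^2)/29 = 29/29 = 1, a_4 = floor((15 + 15)/1) = 30.
  m_5 = 1*30 - 15 = 15, d_5 = (254 - 15^2)/1 = 29/1 = 29: (m_5, d_5) = (m_1, d_1) = (15, 29), so from here the quotients repeat a_1, ..., a_4; the period length is 4.
Hence the expansion of sqrt(254) is a_0 = 15 followed by the repeating block 1, 14, 1, 30 (period 4).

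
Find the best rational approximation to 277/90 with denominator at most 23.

40/13

Expand x = 277/90 as a continued fraction with the Euclidean algorithm:
  277 = 3*90 + 7, so a_0 = 3.
  90 = 12*7 + 6, so a_1 = 12.
  7 = 1*6 + 1, so a_2 = 1.
  6 = 6*1 + 0, so a_3 = 6.
so x = [3; 12, 1, 6].
Convergents (p_i = a_i*p_{i-1} + p_{i-2}, q_i = a_i*q_{i-1} + q_{i-2} with p_{-2}=0, p_{-1}=1, q_{-2}=1, q_{-1}=0), until the denominator exceeds 23:
  i=0: a_0=3, p_0 = 3*1 + 0 = 3, q_0 = 3*0 + 1 = 1.
  i=1: a_1=12, p_1 = 12*3 + 1 = 37, q_1 = 12*1 + 0 = 12.
  i=2: a_2=1, p_2 = 1*37 + 3 = 40, q_2 = 1*12 + 1 = 13.
  i=3: a_3=6, p_3 = 6*40 + 37 = 277, q_3 = 6*13 + 12 = 90.
q_3 = 90 > 23, so the last convergent with denominator <= 23 is p_2/q_2 = 40/13.
The closest fraction with denominator <= 23 is either p_2/q_2 or the intermediate fraction (k*p_2 + p_1)/(k*q_2 + q_1) with the largest k >= 1 whose denominator stays <= 23; these approach x as k grows, and every other convergent or intermediate fraction in range is farther away.
Largest k: floor((23 - q_1)/q_2) = floor((23 - 12)/13) = 0.
Since k = 0, no intermediate fraction beyond p_2/q_2 has denominator <= 23, so the convergent 40/13 is the closest (its error is |277*13 - 40*90|/(90*13) = 1/1170).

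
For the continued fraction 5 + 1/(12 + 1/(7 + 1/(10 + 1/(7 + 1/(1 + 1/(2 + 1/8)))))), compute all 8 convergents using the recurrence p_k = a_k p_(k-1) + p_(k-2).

Using the convergent recurrence p_i = a_i*p_{i-1} + p_{i-2}, q_i = a_i*q_{i-1} + q_{i-2} with p_{-2}=0, p_{-1}=1, q_{-2}=1, q_{-1}=0:
  i=0: a_0=5, p_0 = 5*1 + 0 = 5, q_0 = 5*0 + 1 = 1.
  i=1: a_1=12, p_1 = 12*5 + 1 = 61, q_1 = 12*1 + 0 = 12.
  i=2: a_2=7, p_2 = 7*61 + 5 = 432, q_2 = 7*12 + 1 = 85.
  i=3: a_3=10, p_3 = 10*432 + 61 = 4381, q_3 = 10*85 + 12 = 862.
  i=4: a_4=7, p_4 = 7*4381 + 432 = 31099, q_4 = 7*862 + 85 = 6119.
  i=5: a_5=1, p_5 = 1*31099 + 4381 = 35480, q_5 = 1*6119 + 862 = 6981.
  i=6: a_6=2, p_6 = 2*35480 + 31099 = 102059, q_6 = 2*6981 + 6119 = 20081.
  i=7: a_7=8, p_7 = 8*102059 + 35480 = 851952, q_7 = 8*20081 + 6981 = 167629.

5/1, 61/12, 432/85, 4381/862, 31099/6119, 35480/6981, 102059/20081, 851952/167629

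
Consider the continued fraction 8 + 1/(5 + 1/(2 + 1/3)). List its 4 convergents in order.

8/1, 41/5, 90/11, 311/38

Using the convergent recurrence p_i = a_i*p_{i-1} + p_{i-2}, q_i = a_i*q_{i-1} + q_{i-2} with p_{-2}=0, p_{-1}=1, q_{-2}=1, q_{-1}=0:
  i=0: a_0=8, p_0 = 8*1 + 0 = 8, q_0 = 8*0 + 1 = 1.
  i=1: a_1=5, p_1 = 5*8 + 1 = 41, q_1 = 5*1 + 0 = 5.
  i=2: a_2=2, p_2 = 2*41 + 8 = 90, q_2 = 2*5 + 1 = 11.
  i=3: a_3=3, p_3 = 3*90 + 41 = 311, q_3 = 3*11 + 5 = 38.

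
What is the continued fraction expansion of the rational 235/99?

[2; 2, 1, 2, 12]

Run the Euclidean algorithm on 235 and 99; the successive quotients are the partial quotients a_0, a_1, ... (each step inverts the fractional part left over by the previous one):
  235 = 2*99 + 37, so a_0 = 2.
  99 = 2*37 + 25, so a_1 = 2.
  37 = 1*25 + 12, so a_2 = 1.
  25 = 2*12 + 1, so a_3 = 2.
  12 = 12*1 + 0, so a_4 = 12.
The remainder reaches 0 after 5 divisions, so the expansion has 5 partial quotients, read off in order.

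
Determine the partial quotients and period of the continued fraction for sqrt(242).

Write x_i = (sqrt(242) + m_i)/d_i with (m_0, d_0) = (0, 1). a_0 = floor(sqrt(242)) = 15, since 15^2 = 225 <= 242 < 256 = 16^2.
Iterate m_{i+1} = d_i*a_i - m_i, d_{i+1} = (242 - m_{i+1}^2)/d_i, a_{i+1} = floor((a_0 + m_{i+1})/d_{i+1}):
  m_1 = 1*15 - 0 = 15, d_1 = (242 - 15^2)/1 = 17/1 = 17, a_1 = floor((15 + 15)/17) = 1.
  m_2 = 17*1 - 15 = 2, d_2 = (242 - 2^2)/17 = 238/17 = 14, a_2 = floor((15 + 2)/14) = 1.
  m_3 = 14*1 - 2 = 12, d_3 = (242 - 12^2)/14 = 98/14 = 7, a_3 = floor((15 + 12)/7) = 3.
  m_4 = 7*3 - 12 = 9, d_4 = (242 - 9^2)/7 = 161/7 = 23, a_4 = floor((15 + 9)/23) = 1.
  m_5 = 23*1 - 9 = 14, d_5 = (242 - 14^2)/23 = 46/23 = 2, a_5 = floor((15 + 14)/2) = 14.
  m_6 = 2*14 - 14 = 14, d_6 = (242 - 14^2)/2 = 46/2 = 23, a_6 = floor((15 + 14)/23) = 1.
  m_7 = 23*1 - 14 = 9, d_7 = (242 - 9^2)/23 = 161/23 = 7, a_7 = floor((15 + 9)/7) = 3.
  m_8 = 7*3 - 9 = 12, d_8 = (242 - 12^2)/7 = 98/7 = 14, a_8 = floor((15 + 12)/14) = 1.
  m_9 = 14*1 - 12 = 2, d_9 = (242 - 2^2)/14 = 238/14 = 17, a_9 = floor((15 + 2)/17) = 1.
  m_10 = 17*1 - 2 = 15, d_10 = (242 - 15^2)/17 = 17/17 = 1, a_10 = floor((15 + 15)/1) = 30.
  m_11 = 1*30 - 15 = 15, d_11 = (242 - 15^2)/1 = 17/1 = 17: (m_11, d_11) = (m_1, d_1) = (15, 17), so from here the quotients repeat a_1, ..., a_10; the period length is 10.
Hence the expansion of sqrt(242) is a_0 = 15 followed by the repeating block 1, 1, 3, 1, 14, 1, 3, 1, 1, 30 (period 10).

[15; (1, 1, 3, 1, 14, 1, 3, 1, 1, 30)]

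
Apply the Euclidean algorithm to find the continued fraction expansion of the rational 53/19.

Run the Euclidean algorithm on 53 and 19; the successive quotients are the partial quotients a_0, a_1, ... (each step inverts the fractional part left over by the previous one):
  53 = 2*19 + 15, so a_0 = 2.
  19 = 1*15 + 4, so a_1 = 1.
  15 = 3*4 + 3, so a_2 = 3.
  4 = 1*3 + 1, so a_3 = 1.
  3 = 3*1 + 0, so a_4 = 3.
The remainder reaches 0 after 5 divisions, so the expansion has 5 partial quotients, read off in order.

[2; 1, 3, 1, 3]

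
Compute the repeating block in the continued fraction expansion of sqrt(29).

[5; (2, 1, 1, 2, 10)]

Write x_i = (sqrt(29) + m_i)/d_i with (m_0, d_0) = (0, 1). a_0 = floor(sqrt(29)) = 5, since 5^2 = 25 <= 29 < 36 = 6^2.
Iterate m_{i+1} = d_i*a_i - m_i, d_{i+1} = (29 - m_{i+1}^2)/d_i, a_{i+1} = floor((a_0 + m_{i+1})/d_{i+1}):
  m_1 = 1*5 - 0 = 5, d_1 = (29 - 5^2)/1 = 4/1 = 4, a_1 = floor((5 + 5)/4) = 2.
  m_2 = 4*2 - 5 = 3, d_2 = (29 - 3^2)/4 = 20/4 = 5, a_2 = floor((5 + 3)/5) = 1.
  m_3 = 5*1 - 3 = 2, d_3 = (29 - 2^2)/5 = 25/5 = 5, a_3 = floor((5 + 2)/5) = 1.
  m_4 = 5*1 - 2 = 3, d_4 = (29 - 3^2)/5 = 20/5 = 4, a_4 = floor((5 + 3)/4) = 2.
  m_5 = 4*2 - 3 = 5, d_5 = (29 - 5^2)/4 = 4/4 = 1, a_5 = floor((5 + 5)/1) = 10.
  m_6 = 1*10 - 5 = 5, d_6 = (29 - 5^2)/1 = 4/1 = 4: (m_6, d_6) = (m_1, d_1) = (5, 4), so from here the quotients repeat a_1, ..., a_5; the period length is 5.
Hence the expansion of sqrt(29) is a_0 = 5 followed by the repeating block 2, 1, 1, 2, 10 (period 5).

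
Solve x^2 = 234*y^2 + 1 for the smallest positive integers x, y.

(x, y) = (5201, 340)

First expand sqrt(234) as a continued fraction. With x_i = (sqrt(234) + m_i)/d_i and (m_0, d_0) = (0, 1): a_0 = floor(sqrt(234)) = 15, since 15^2 = 225 <= 234 < 256 = 16^2.
Iterate m_{i+1} = d_i*a_i - m_i, d_{i+1} = (234 - m_{i+1}^2)/d_i, a_{i+1} = floor((a_0 + m_{i+1})/d_{i+1}):
  m_1 = 1*15 - 0 = 15, d_1 = (234 - 15^2)/1 = 9/1 = 9, a_1 = floor((15 + 15)/9) = 3.
  m_2 = 9*3 - 15 = 12, d_2 = (234 - 12^2)/9 = 90/9 = 10, a_2 = floor((15 + 12)/10) = 2.
  m_3 = 10*2 - 12 = 8, d_3 = (234 - 8^2)/10 = 170/10 = 17, a_3 = floor((15 + 8)/17) = 1.
  m_4 = 17*1 - 8 = 9, d_4 = (234 - 9^2)/17 = 153/17 = 9, a_4 = floor((15 + 9)/9) = 2.
  m_5 = 9*2 - 9 = 9, d_5 = (234 - 9^2)/9 = 153/9 = 17, a_5 = floor((15 + 9)/17) = 1.
  m_6 = 17*1 - 9 = 8, d_6 = (234 - 8^2)/17 = 170/17 = 10, a_6 = floor((15 + 8)/10) = 2.
  m_7 = 10*2 - 8 = 12, d_7 = (234 - 12^2)/10 = 90/10 = 9, a_7 = floor((15 + 12)/9) = 3.
  m_8 = 9*3 - 12 = 15, d_8 = (234 - 15^2)/9 = 9/9 = 1, a_8 = floor((15 + 15)/1) = 30.
  m_9 = 1*30 - 15 = 15, d_9 = (234 - 15^2)/1 = 9/1 = 9: (m_9, d_9) = (m_1, d_1) = (15, 9), so from here the quotients repeat a_1, ..., a_8; the period length is 8.
So sqrt(234) = [15; (3, 2, 1, 2, 1, 2, 3, 30)] with period length k = 8.
k is even, so the fundamental solution of x^2 - 234y^2 = 1 is (p_{k-1}, q_{k-1}) = (p_7, q_7); compute convergents through index 7.
Convergents (p_i = a_i*p_{i-1} + p_{i-2}, q_i = a_i*q_{i-1} + q_{i-2} with p_{-2}=0, p_{-1}=1, q_{-2}=1, q_{-1}=0):
  i=0: a_0=15, p_0 = 15*1 + 0 = 15, q_0 = 15*0 + 1 = 1.
  i=1: a_1=3, p_1 = 3*15 + 1 = 46, q_1 = 3*1 + 0 = 3.
  i=2: a_2=2, p_2 = 2*46 + 15 = 107, q_2 = 2*3 + 1 = 7.
  i=3: a_3=1, p_3 = 1*107 + 46 = 153, q_3 = 1*7 + 3 = 10.
  i=4: a_4=2, p_4 = 2*153 + 107 = 413, q_4 = 2*10 + 7 = 27.
  i=5: a_5=1, p_5 = 1*413 + 153 = 566, q_5 = 1*27 + 10 = 37.
  i=6: a_6=2, p_6 = 2*566 + 413 = 1545, q_6 = 2*37 + 27 = 101.
  i=7: a_7=3, p_7 = 3*1545 + 566 = 5201, q_7 = 3*101 + 37 = 340.
Check: 5201^2 - 234*340^2 = 27050401 - 27050400 = 1, so (x, y) = (5201, 340) solves the equation, and by the theorem it is the least positive solution.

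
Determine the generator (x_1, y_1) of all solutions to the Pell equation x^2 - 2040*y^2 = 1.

First expand sqrt(2040) as a continued fraction. With x_i = (sqrt(2040) + m_i)/d_i and (m_0, d_0) = (0, 1): a_0 = floor(sqrt(2040)) = 45, since 45^2 = 2025 <= 2040 < 2116 = 46^2.
Iterate m_{i+1} = d_i*a_i - m_i, d_{i+1} = (2040 - m_{i+1}^2)/d_i, a_{i+1} = floor((a_0 + m_{i+1})/d_{i+1}):
  m_1 = 1*45 - 0 = 45, d_1 = (2040 - 45^2)/1 = 15/1 = 15, a_1 = floor((45 + 45)/15) = 6.
  m_2 = 15*6 - 45 = 45, d_2 = (2040 - 45^2)/15 = 15/15 = 1, a_2 = floor((45 + 45)/1) = 90.
  m_3 = 1*90 - 45 = 45, d_3 = (2040 - 45^2)/1 = 15/1 = 15: (m_3, d_3) = (m_1, d_1) = (45, 15), so from here the quotients repeat a_1, a_2; the period length is 2.
So sqrt(2040) = [45; (6, 90)] with period length k = 2.
k is even, so the fundamental solution of x^2 - 2040y^2 = 1 is (p_{k-1}, q_{k-1}) = (p_1, q_1); compute convergents through index 1.
Convergents (p_i = a_i*p_{i-1} + p_{i-2}, q_i = a_i*q_{i-1} + q_{i-2} with p_{-2}=0, p_{-1}=1, q_{-2}=1, q_{-1}=0):
  i=0: a_0=45, p_0 = 45*1 + 0 = 45, q_0 = 45*0 + 1 = 1.
  i=1: a_1=6, p_1 = 6*45 + 1 = 271, q_1 = 6*1 + 0 = 6.
Check: 271^2 - 2040*6^2 = 73441 - 73440 = 1, so (x, y) = (271, 6) solves the equation, and by the theorem it is the least positive solution.

(x, y) = (271, 6)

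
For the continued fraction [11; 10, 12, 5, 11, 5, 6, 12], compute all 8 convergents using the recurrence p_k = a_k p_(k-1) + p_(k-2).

11/1, 111/10, 1343/121, 6826/615, 76429/6886, 388971/35045, 2410255/217156, 29312031/2640917

Using the convergent recurrence p_i = a_i*p_{i-1} + p_{i-2}, q_i = a_i*q_{i-1} + q_{i-2} with p_{-2}=0, p_{-1}=1, q_{-2}=1, q_{-1}=0:
  i=0: a_0=11, p_0 = 11*1 + 0 = 11, q_0 = 11*0 + 1 = 1.
  i=1: a_1=10, p_1 = 10*11 + 1 = 111, q_1 = 10*1 + 0 = 10.
  i=2: a_2=12, p_2 = 12*111 + 11 = 1343, q_2 = 12*10 + 1 = 121.
  i=3: a_3=5, p_3 = 5*1343 + 111 = 6826, q_3 = 5*121 + 10 = 615.
  i=4: a_4=11, p_4 = 11*6826 + 1343 = 76429, q_4 = 11*615 + 121 = 6886.
  i=5: a_5=5, p_5 = 5*76429 + 6826 = 388971, q_5 = 5*6886 + 615 = 35045.
  i=6: a_6=6, p_6 = 6*388971 + 76429 = 2410255, q_6 = 6*35045 + 6886 = 217156.
  i=7: a_7=12, p_7 = 12*2410255 + 388971 = 29312031, q_7 = 12*217156 + 35045 = 2640917.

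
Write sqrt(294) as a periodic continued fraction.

[17; (6, 1, 4, 1, 6, 34)]

Write x_i = (sqrt(294) + m_i)/d_i with (m_0, d_0) = (0, 1). a_0 = floor(sqrt(294)) = 17, since 17^2 = 289 <= 294 < 324 = 18^2.
Iterate m_{i+1} = d_i*a_i - m_i, d_{i+1} = (294 - m_{i+1}^2)/d_i, a_{i+1} = floor((a_0 + m_{i+1})/d_{i+1}):
  m_1 = 1*17 - 0 = 17, d_1 = (294 - 17^2)/1 = 5/1 = 5, a_1 = floor((17 + 17)/5) = 6.
  m_2 = 5*6 - 17 = 13, d_2 = (294 - 13^2)/5 = 125/5 = 25, a_2 = floor((17 + 13)/25) = 1.
  m_3 = 25*1 - 13 = 12, d_3 = (294 - 12^2)/25 = 150/25 = 6, a_3 = floor((17 + 12)/6) = 4.
  m_4 = 6*4 - 12 = 12, d_4 = (294 - 12^2)/6 = 150/6 = 25, a_4 = floor((17 + 12)/25) = 1.
  m_5 = 25*1 - 12 = 13, d_5 = (294 - 13^2)/25 = 125/25 = 5, a_5 = floor((17 + 13)/5) = 6.
  m_6 = 5*6 - 13 = 17, d_6 = (294 - 17^2)/5 = 5/5 = 1, a_6 = floor((17 + 17)/1) = 34.
  m_7 = 1*34 - 17 = 17, d_7 = (294 - 17^2)/1 = 5/1 = 5: (m_7, d_7) = (m_1, d_1) = (17, 5), so from here the quotients repeat a_1, ..., a_6; the period length is 6.
Hence the expansion of sqrt(294) is a_0 = 17 followed by the repeating block 6, 1, 4, 1, 6, 34 (period 6).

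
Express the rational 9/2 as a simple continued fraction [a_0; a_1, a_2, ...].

[4; 2]

Run the Euclidean algorithm on 9 and 2; the successive quotients are the partial quotients a_0, a_1, ... (each step inverts the fractional part left over by the previous one):
  9 = 4*2 + 1, so a_0 = 4.
  2 = 2*1 + 0, so a_1 = 2.
The remainder reaches 0 after 2 divisions, so the expansion has 2 partial quotients, read off in order.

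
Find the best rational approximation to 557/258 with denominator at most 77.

95/44

Expand x = 557/258 as a continued fraction with the Euclidean algorithm:
  557 = 2*258 + 41, so a_0 = 2.
  258 = 6*41 + 12, so a_1 = 6.
  41 = 3*12 + 5, so a_2 = 3.
  12 = 2*5 + 2, so a_3 = 2.
  5 = 2*2 + 1, so a_4 = 2.
  2 = 2*1 + 0, so a_5 = 2.
so x = [2; 6, 3, 2, 2, 2].
Convergents (p_i = a_i*p_{i-1} + p_{i-2}, q_i = a_i*q_{i-1} + q_{i-2} with p_{-2}=0, p_{-1}=1, q_{-2}=1, q_{-1}=0), until the denominator exceeds 77:
  i=0: a_0=2, p_0 = 2*1 + 0 = 2, q_0 = 2*0 + 1 = 1.
  i=1: a_1=6, p_1 = 6*2 + 1 = 13, q_1 = 6*1 + 0 = 6.
  i=2: a_2=3, p_2 = 3*13 + 2 = 41, q_2 = 3*6 + 1 = 19.
  i=3: a_3=2, p_3 = 2*41 + 13 = 95, q_3 = 2*19 + 6 = 44.
  i=4: a_4=2, p_4 = 2*95 + 41 = 231, q_4 = 2*44 + 19 = 107.
q_4 = 107 > 77, so the last convergent with denominator <= 77 is p_3/q_3 = 95/44.
The closest fraction with denominator <= 77 is either p_3/q_3 or the intermediate fraction (k*p_3 + p_2)/(k*q_3 + q_2) with the largest k >= 1 whose denominator stays <= 77; these approach x as k grows, and every other convergent or intermediate fraction in range is farther away.
Largest k: floor((77 - q_2)/q_3) = floor((77 - 19)/44) = 1.
That gives (1*95 + 41)/(1*44 + 19) = 136/63.
Compare the errors: |x - 95/44| = |557*44 - 95*258|/(258*44) = 2/11352, and |x - 136/63| = |557*63 - 136*258|/(258*63) = 3/16254.
Cross-multiplying, 2*16254 = 32508 < 34056 = 3*11352, so 2/11352 is smaller: the convergent 95/44 is closer to x than 136/63.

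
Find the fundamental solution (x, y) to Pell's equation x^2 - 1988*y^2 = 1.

(x, y) = (1201887, 26956)

First expand sqrt(1988) as a continued fraction. With x_i = (sqrt(1988) + m_i)/d_i and (m_0, d_0) = (0, 1): a_0 = floor(sqrt(1988)) = 44, since 44^2 = 1936 <= 1988 < 2025 = 45^2.
Iterate m_{i+1} = d_i*a_i - m_i, d_{i+1} = (1988 - m_{i+1}^2)/d_i, a_{i+1} = floor((a_0 + m_{i+1})/d_{i+1}):
  m_1 = 1*44 - 0 = 44, d_1 = (1988 - 44^2)/1 = 52/1 = 52, a_1 = floor((44 + 44)/52) = 1.
  m_2 = 52*1 - 44 = 8, d_2 = (1988 - 8^2)/52 = 1924/52 = 37, a_2 = floor((44 + 8)/37) = 1.
  m_3 = 37*1 - 8 = 29, d_3 = (1988 - 29^2)/37 = 1147/37 = 31, a_3 = floor((44 + 29)/31) = 2.
  m_4 = 31*2 - 29 = 33, d_4 = (1988 - 33^2)/31 = 899/31 = 29, a_4 = floor((44 + 33)/29) = 2.
  m_5 = 29*2 - 33 = 25, d_5 = (1988 - 25^2)/29 = 1363/29 = 47, a_5 = floor((44 + 25)/47) = 1.
  m_6 = 47*1 - 25 = 22, d_6 = (1988 - 22^2)/47 = 1504/47 = 32, a_6 = floor((44 + 22)/32) = 2.
  m_7 = 32*2 - 22 = 42, d_7 = (1988 - 42^2)/32 = 224/32 = 7, a_7 = floor((44 + 42)/7) = 12.
  m_8 = 7*12 - 42 = 42, d_8 = (1988 - 42^2)/7 = 224/7 = 32, a_8 = floor((44 + 42)/32) = 2.
  m_9 = 32*2 - 42 = 22, d_9 = (1988 - 22^2)/32 = 1504/32 = 47, a_9 = floor((44 + 22)/47) = 1.
  m_10 = 47*1 - 22 = 25, d_10 = (1988 - 25^2)/47 = 1363/47 = 29, a_10 = floor((44 + 25)/29) = 2.
  m_11 = 29*2 - 25 = 33, d_11 = (1988 - 33^2)/29 = 899/29 = 31, a_11 = floor((44 + 33)/31) = 2.
  m_12 = 31*2 - 33 = 29, d_12 = (1988 - 29^2)/31 = 1147/31 = 37, a_12 = floor((44 + 29)/37) = 1.
  m_13 = 37*1 - 29 = 8, d_13 = (1988 - 8^2)/37 = 1924/37 = 52, a_13 = floor((44 + 8)/52) = 1.
  m_14 = 52*1 - 8 = 44, d_14 = (1988 - 44^2)/52 = 52/52 = 1, a_14 = floor((44 + 44)/1) = 88.
  m_15 = 1*88 - 44 = 44, d_15 = (1988 - 44^2)/1 = 52/1 = 52: (m_15, d_15) = (m_1, d_1) = (44, 52), so from here the quotients repeat a_1, ..., a_14; the period length is 14.
So sqrt(1988) = [44; (1, 1, 2, 2, 1, 2, 12, 2, 1, 2, 2, 1, 1, 88)] with period length k = 14.
k is even, so the fundamental solution of x^2 - 1988y^2 = 1 is (p_{k-1}, q_{k-1}) = (p_13, q_13); compute convergents through index 13.
Convergents (p_i = a_i*p_{i-1} + p_{i-2}, q_i = a_i*q_{i-1} + q_{i-2} with p_{-2}=0, p_{-1}=1, q_{-2}=1, q_{-1}=0):
  i=0: a_0=44, p_0 = 44*1 + 0 = 44, q_0 = 44*0 + 1 = 1.
  i=1: a_1=1, p_1 = 1*44 + 1 = 45, q_1 = 1*1 + 0 = 1.
  i=2: a_2=1, p_2 = 1*45 + 44 = 89, q_2 = 1*1 + 1 = 2.
  i=3: a_3=2, p_3 = 2*89 + 45 = 223, q_3 = 2*2 + 1 = 5.
  i=4: a_4=2, p_4 = 2*223 + 89 = 535, q_4 = 2*5 + 2 = 12.
  i=5: a_5=1, p_5 = 1*535 + 223 = 758, q_5 = 1*12 + 5 = 17.
  i=6: a_6=2, p_6 = 2*758 + 535 = 2051, q_6 = 2*17 + 12 = 46.
  i=7: a_7=12, p_7 = 12*2051 + 758 = 25370, q_7 = 12*46 + 17 = 569.
  i=8: a_8=2, p_8 = 2*25370 + 2051 = 52791, q_8 = 2*569 + 46 = 1184.
  i=9: a_9=1, p_9 = 1*52791 + 25370 = 78161, q_9 = 1*1184 + 569 = 1753.
  i=10: a_10=2, p_10 = 2*78161 + 52791 = 209113, q_10 = 2*1753 + 1184 = 4690.
  i=11: a_11=2, p_11 = 2*209113 + 78161 = 496387, q_11 = 2*4690 + 1753 = 11133.
  i=12: a_12=1, p_12 = 1*496387 + 209113 = 705500, q_12 = 1*11133 + 4690 = 15823.
  i=13: a_13=1, p_13 = 1*705500 + 496387 = 1201887, q_13 = 1*15823 + 11133 = 26956.
Check: 1201887^2 - 1988*26956^2 = 1444532360769 - 1444532360768 = 1, so (x, y) = (1201887, 26956) solves the equation, and by the theorem it is the least positive solution.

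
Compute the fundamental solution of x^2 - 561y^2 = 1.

First expand sqrt(561) as a continued fraction. With x_i = (sqrt(561) + m_i)/d_i and (m_0, d_0) = (0, 1): a_0 = floor(sqrt(561)) = 23, since 23^2 = 529 <= 561 < 576 = 24^2.
Iterate m_{i+1} = d_i*a_i - m_i, d_{i+1} = (561 - m_{i+1}^2)/d_i, a_{i+1} = floor((a_0 + m_{i+1})/d_{i+1}):
  m_1 = 1*23 - 0 = 23, d_1 = (561 - 23^2)/1 = 32/1 = 32, a_1 = floor((23 + 23)/32) = 1.
  m_2 = 32*1 - 23 = 9, d_2 = (561 - 9^2)/32 = 480/32 = 15, a_2 = floor((23 + 9)/15) = 2.
  m_3 = 15*2 - 9 = 21, d_3 = (561 - 21^2)/15 = 120/15 = 8, a_3 = floor((23 + 21)/8) = 5.
  m_4 = 8*5 - 21 = 19, d_4 = (561 - 19^2)/8 = 200/8 = 25, a_4 = floor((23 + 19)/25) = 1.
  m_5 = 25*1 - 19 = 6, d_5 = (561 - 6^2)/25 = 525/25 = 21, a_5 = floor((23 + 6)/21) = 1.
  m_6 = 21*1 - 6 = 15, d_6 = (561 - 15^2)/21 = 336/21 = 16, a_6 = floor((23 + 15)/16) = 2.
  m_7 = 16*2 - 15 = 17, d_7 = (561 - 17^2)/16 = 272/16 = 17, a_7 = floor((23 + 17)/17) = 2.
  m_8 = 17*2 - 17 = 17, d_8 = (561 - 17^2)/17 = 272/17 = 16, a_8 = floor((23 + 17)/16) = 2.
  m_9 = 16*2 - 17 = 15, d_9 = (561 - 15^2)/16 = 336/16 = 21, a_9 = floor((23 + 15)/21) = 1.
  m_10 = 21*1 - 15 = 6, d_10 = (561 - 6^2)/21 = 525/21 = 25, a_10 = floor((23 + 6)/25) = 1.
  m_11 = 25*1 - 6 = 19, d_11 = (561 - 19^2)/25 = 200/25 = 8, a_11 = floor((23 + 19)/8) = 5.
  m_12 = 8*5 - 19 = 21, d_12 = (561 - 21^2)/8 = 120/8 = 15, a_12 = floor((23 + 21)/15) = 2.
  m_13 = 15*2 - 21 = 9, d_13 = (561 - 9^2)/15 = 480/15 = 32, a_13 = floor((23 + 9)/32) = 1.
  m_14 = 32*1 - 9 = 23, d_14 = (561 - 23^2)/32 = 32/32 = 1, a_14 = floor((23 + 23)/1) = 46.
  m_15 = 1*46 - 23 = 23, d_15 = (561 - 23^2)/1 = 32/1 = 32: (m_15, d_15) = (m_1, d_1) = (23, 32), so from here the quotients repeat a_1, ..., a_14; the period length is 14.
So sqrt(561) = [23; (1, 2, 5, 1, 1, 2, 2, 2, 1, 1, 5, 2, 1, 46)] with period length k = 14.
k is even, so the fundamental solution of x^2 - 561y^2 = 1 is (p_{k-1}, q_{k-1}) = (p_13, q_13); compute convergents through index 13.
Convergents (p_i = a_i*p_{i-1} + p_{i-2}, q_i = a_i*q_{i-1} + q_{i-2} with p_{-2}=0, p_{-1}=1, q_{-2}=1, q_{-1}=0):
  i=0: a_0=23, p_0 = 23*1 + 0 = 23, q_0 = 23*0 + 1 = 1.
  i=1: a_1=1, p_1 = 1*23 + 1 = 24, q_1 = 1*1 + 0 = 1.
  i=2: a_2=2, p_2 = 2*24 + 23 = 71, q_2 = 2*1 + 1 = 3.
  i=3: a_3=5, p_3 = 5*71 + 24 = 379, q_3 = 5*3 + 1 = 16.
  i=4: a_4=1, p_4 = 1*379 + 71 = 450, q_4 = 1*16 + 3 = 19.
  i=5: a_5=1, p_5 = 1*450 + 379 = 829, q_5 = 1*19 + 16 = 35.
  i=6: a_6=2, p_6 = 2*829 + 450 = 2108, q_6 = 2*35 + 19 = 89.
  i=7: a_7=2, p_7 = 2*2108 + 829 = 5045, q_7 = 2*89 + 35 = 213.
  i=8: a_8=2, p_8 = 2*5045 + 2108 = 12198, q_8 = 2*213 + 89 = 515.
  i=9: a_9=1, p_9 = 1*12198 + 5045 = 17243, q_9 = 1*515 + 213 = 728.
  i=10: a_10=1, p_10 = 1*17243 + 12198 = 29441, q_10 = 1*728 + 515 = 1243.
  i=11: a_11=5, p_11 = 5*29441 + 17243 = 164448, q_11 = 5*1243 + 728 = 6943.
  i=12: a_12=2, p_12 = 2*164448 + 29441 = 358337, q_12 = 2*6943 + 1243 = 15129.
  i=13: a_13=1, p_13 = 1*358337 + 164448 = 522785, q_13 = 1*15129 + 6943 = 22072.
Check: 522785^2 - 561*22072^2 = 273304156225 - 273304156224 = 1, so (x, y) = (522785, 22072) solves the equation, and by the theorem it is the least positive solution.

(x, y) = (522785, 22072)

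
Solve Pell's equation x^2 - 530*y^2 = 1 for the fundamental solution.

(x, y) = (1059, 46)

First expand sqrt(530) as a continued fraction. With x_i = (sqrt(530) + m_i)/d_i and (m_0, d_0) = (0, 1): a_0 = floor(sqrt(530)) = 23, since 23^2 = 529 <= 530 < 576 = 24^2.
Iterate m_{i+1} = d_i*a_i - m_i, d_{i+1} = (530 - m_{i+1}^2)/d_i, a_{i+1} = floor((a_0 + m_{i+1})/d_{i+1}):
  m_1 = 1*23 - 0 = 23, d_1 = (530 - 23^2)/1 = 1/1 = 1, a_1 = floor((23 + 23)/1) = 46.
  m_2 = 1*46 - 23 = 23, d_2 = (530 - 23^2)/1 = 1/1 = 1: (m_2, d_2) = (m_1, d_1) = (23, 1), so from here the quotient a_1 repeats; the period length is 1.
So sqrt(530) = [23; (46)] with period length k = 1.
k is odd, so (p_{k-1}, q_{k-1}) only solves x^2 - 530y^2 = -1 and the fundamental solution of x^2 - 530y^2 = 1 is (p_{2k-1}, q_{2k-1}) = (p_1, q_1); compute convergents through index 1, running through the period twice.
Convergents (p_i = a_i*p_{i-1} + p_{i-2}, q_i = a_i*q_{i-1} + q_{i-2} with p_{-2}=0, p_{-1}=1, q_{-2}=1, q_{-1}=0):
  i=0: a_0=23, p_0 = 23*1 + 0 = 23, q_0 = 23*0 + 1 = 1.
  i=1: a_1=46, p_1 = 46*23 + 1 = 1059, q_1 = 46*1 + 0 = 46.
Indeed p_0^2 - 530*q_0^2 = 529 - 530 = -1, not +1.
Check: 1059^2 - 530*46^2 = 1121481 - 1121480 = 1, so (x, y) = (1059, 46) solves the equation, and by the theorem it is the least positive solution.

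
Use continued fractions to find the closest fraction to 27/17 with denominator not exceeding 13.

19/12

Expand x = 27/17 as a continued fraction with the Euclidean algorithm:
  27 = 1*17 + 10, so a_0 = 1.
  17 = 1*10 + 7, so a_1 = 1.
  10 = 1*7 + 3, so a_2 = 1.
  7 = 2*3 + 1, so a_3 = 2.
  3 = 3*1 + 0, so a_4 = 3.
so x = [1; 1, 1, 2, 3].
Convergents (p_i = a_i*p_{i-1} + p_{i-2}, q_i = a_i*q_{i-1} + q_{i-2} with p_{-2}=0, p_{-1}=1, q_{-2}=1, q_{-1}=0), until the denominator exceeds 13:
  i=0: a_0=1, p_0 = 1*1 + 0 = 1, q_0 = 1*0 + 1 = 1.
  i=1: a_1=1, p_1 = 1*1 + 1 = 2, q_1 = 1*1 + 0 = 1.
  i=2: a_2=1, p_2 = 1*2 + 1 = 3, q_2 = 1*1 + 1 = 2.
  i=3: a_3=2, p_3 = 2*3 + 2 = 8, q_3 = 2*2 + 1 = 5.
  i=4: a_4=3, p_4 = 3*8 + 3 = 27, q_4 = 3*5 + 2 = 17.
q_4 = 17 > 13, so the last convergent with denominator <= 13 is p_3/q_3 = 8/5.
The closest fraction with denominator <= 13 is either p_3/q_3 or the intermediate fraction (k*p_3 + p_2)/(k*q_3 + q_2) with the largest k >= 1 whose denominator stays <= 13; these approach x as k grows, and every other convergent or intermediate fraction in range is farther away.
Largest k: floor((13 - q_2)/q_3) = floor((13 - 2)/5) = 2.
That gives (2*8 + 3)/(2*5 + 2) = 19/12.
Compare the errors: |x - 8/5| = |27*5 - 8*17|/(17*5) = 1/85, and |x - 19/12| = |27*12 - 19*17|/(17*12) = 1/204.
Cross-multiplying, 1*85 = 85 < 204 = 1*204, so 1/204 is smaller: the intermediate fraction 19/12 is closer to x than 8/5.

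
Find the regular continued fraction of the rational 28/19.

[1; 2, 9]

Run the Euclidean algorithm on 28 and 19; the successive quotients are the partial quotients a_0, a_1, ... (each step inverts the fractional part left over by the previous one):
  28 = 1*19 + 9, so a_0 = 1.
  19 = 2*9 + 1, so a_1 = 2.
  9 = 9*1 + 0, so a_2 = 9.
The remainder reaches 0 after 3 divisions, so the expansion has 3 partial quotients, read off in order.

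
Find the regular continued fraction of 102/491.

[0; 4, 1, 4, 2, 1, 2, 2]

Run the Euclidean algorithm on 102 and 491; the successive quotients are the partial quotients a_0, a_1, ... (each step inverts the fractional part left over by the previous one):
  102 = 0*491 + 102, so a_0 = 0.
  491 = 4*102 + 83, so a_1 = 4.
  102 = 1*83 + 19, so a_2 = 1.
  83 = 4*19 + 7, so a_3 = 4.
  19 = 2*7 + 5, so a_4 = 2.
  7 = 1*5 + 2, so a_5 = 1.
  5 = 2*2 + 1, so a_6 = 2.
  2 = 2*1 + 0, so a_7 = 2.
The remainder reaches 0 after 8 divisions, so the expansion has 8 partial quotients, read off in order.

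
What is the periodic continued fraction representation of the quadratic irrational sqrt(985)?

[31; (2, 1, 1, 2, 62)]

Write x_i = (sqrt(985) + m_i)/d_i with (m_0, d_0) = (0, 1). a_0 = floor(sqrt(985)) = 31, since 31^2 = 961 <= 985 < 1024 = 32^2.
Iterate m_{i+1} = d_i*a_i - m_i, d_{i+1} = (985 - m_{i+1}^2)/d_i, a_{i+1} = floor((a_0 + m_{i+1})/d_{i+1}):
  m_1 = 1*31 - 0 = 31, d_1 = (985 - 31^2)/1 = 24/1 = 24, a_1 = floor((31 + 31)/24) = 2.
  m_2 = 24*2 - 31 = 17, d_2 = (985 - 17^2)/24 = 696/24 = 29, a_2 = floor((31 + 17)/29) = 1.
  m_3 = 29*1 - 17 = 12, d_3 = (985 - 12^2)/29 = 841/29 = 29, a_3 = floor((31 + 12)/29) = 1.
  m_4 = 29*1 - 12 = 17, d_4 = (985 - 17^2)/29 = 696/29 = 24, a_4 = floor((31 + 17)/24) = 2.
  m_5 = 24*2 - 17 = 31, d_5 = (985 - 31^2)/24 = 24/24 = 1, a_5 = floor((31 + 31)/1) = 62.
  m_6 = 1*62 - 31 = 31, d_6 = (985 - 31^2)/1 = 24/1 = 24: (m_6, d_6) = (m_1, d_1) = (31, 24), so from here the quotients repeat a_1, ..., a_5; the period length is 5.
Hence the expansion of sqrt(985) is a_0 = 31 followed by the repeating block 2, 1, 1, 2, 62 (period 5).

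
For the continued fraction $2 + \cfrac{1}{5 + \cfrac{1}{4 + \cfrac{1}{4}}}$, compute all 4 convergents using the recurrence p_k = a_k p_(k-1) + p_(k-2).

2/1, 11/5, 46/21, 195/89

Using the convergent recurrence p_i = a_i*p_{i-1} + p_{i-2}, q_i = a_i*q_{i-1} + q_{i-2} with p_{-2}=0, p_{-1}=1, q_{-2}=1, q_{-1}=0:
  i=0: a_0=2, p_0 = 2*1 + 0 = 2, q_0 = 2*0 + 1 = 1.
  i=1: a_1=5, p_1 = 5*2 + 1 = 11, q_1 = 5*1 + 0 = 5.
  i=2: a_2=4, p_2 = 4*11 + 2 = 46, q_2 = 4*5 + 1 = 21.
  i=3: a_3=4, p_3 = 4*46 + 11 = 195, q_3 = 4*21 + 5 = 89.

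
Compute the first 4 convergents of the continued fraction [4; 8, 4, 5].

Using the convergent recurrence p_i = a_i*p_{i-1} + p_{i-2}, q_i = a_i*q_{i-1} + q_{i-2} with p_{-2}=0, p_{-1}=1, q_{-2}=1, q_{-1}=0:
  i=0: a_0=4, p_0 = 4*1 + 0 = 4, q_0 = 4*0 + 1 = 1.
  i=1: a_1=8, p_1 = 8*4 + 1 = 33, q_1 = 8*1 + 0 = 8.
  i=2: a_2=4, p_2 = 4*33 + 4 = 136, q_2 = 4*8 + 1 = 33.
  i=3: a_3=5, p_3 = 5*136 + 33 = 713, q_3 = 5*33 + 8 = 173.

4/1, 33/8, 136/33, 713/173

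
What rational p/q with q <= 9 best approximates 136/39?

7/2

Expand x = 136/39 as a continued fraction with the Euclidean algorithm:
  136 = 3*39 + 19, so a_0 = 3.
  39 = 2*19 + 1, so a_1 = 2.
  19 = 19*1 + 0, so a_2 = 19.
so x = [3; 2, 19].
Convergents (p_i = a_i*p_{i-1} + p_{i-2}, q_i = a_i*q_{i-1} + q_{i-2} with p_{-2}=0, p_{-1}=1, q_{-2}=1, q_{-1}=0), until the denominator exceeds 9:
  i=0: a_0=3, p_0 = 3*1 + 0 = 3, q_0 = 3*0 + 1 = 1.
  i=1: a_1=2, p_1 = 2*3 + 1 = 7, q_1 = 2*1 + 0 = 2.
  i=2: a_2=19, p_2 = 19*7 + 3 = 136, q_2 = 19*2 + 1 = 39.
q_2 = 39 > 9, so the last convergent with denominator <= 9 is p_1/q_1 = 7/2.
The closest fraction with denominator <= 9 is either p_1/q_1 or the intermediate fraction (k*p_1 + p_0)/(k*q_1 + q_0) with the largest k >= 1 whose denominator stays <= 9; these approach x as k grows, and every other convergent or intermediate fraction in range is farther away.
Largest k: floor((9 - q_0)/q_1) = floor((9 - 1)/2) = 4.
That gives (4*7 + 3)/(4*2 + 1) = 31/9.
Compare the errors: |x - 7/2| = |136*2 - 7*39|/(39*2) = 1/78, and |x - 31/9| = |136*9 - 31*39|/(39*9) = 15/351.
Cross-multiplying, 1*351 = 351 < 1170 = 15*78, so 1/78 is smaller: the convergent 7/2 is closer to x than 31/9.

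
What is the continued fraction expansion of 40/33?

[1; 4, 1, 2, 2]

Run the Euclidean algorithm on 40 and 33; the successive quotients are the partial quotients a_0, a_1, ... (each step inverts the fractional part left over by the previous one):
  40 = 1*33 + 7, so a_0 = 1.
  33 = 4*7 + 5, so a_1 = 4.
  7 = 1*5 + 2, so a_2 = 1.
  5 = 2*2 + 1, so a_3 = 2.
  2 = 2*1 + 0, so a_4 = 2.
The remainder reaches 0 after 5 divisions, so the expansion has 5 partial quotients, read off in order.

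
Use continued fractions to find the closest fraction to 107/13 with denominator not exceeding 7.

33/4

Expand x = 107/13 as a continued fraction with the Euclidean algorithm:
  107 = 8*13 + 3, so a_0 = 8.
  13 = 4*3 + 1, so a_1 = 4.
  3 = 3*1 + 0, so a_2 = 3.
so x = [8; 4, 3].
Convergents (p_i = a_i*p_{i-1} + p_{i-2}, q_i = a_i*q_{i-1} + q_{i-2} with p_{-2}=0, p_{-1}=1, q_{-2}=1, q_{-1}=0), until the denominator exceeds 7:
  i=0: a_0=8, p_0 = 8*1 + 0 = 8, q_0 = 8*0 + 1 = 1.
  i=1: a_1=4, p_1 = 4*8 + 1 = 33, q_1 = 4*1 + 0 = 4.
  i=2: a_2=3, p_2 = 3*33 + 8 = 107, q_2 = 3*4 + 1 = 13.
q_2 = 13 > 7, so the last convergent with denominator <= 7 is p_1/q_1 = 33/4.
The closest fraction with denominator <= 7 is either p_1/q_1 or the intermediate fraction (k*p_1 + p_0)/(k*q_1 + q_0) with the largest k >= 1 whose denominator stays <= 7; these approach x as k grows, and every other convergent or intermediate fraction in range is farther away.
Largest k: floor((7 - q_0)/q_1) = floor((7 - 1)/4) = 1.
That gives (1*33 + 8)/(1*4 + 1) = 41/5.
Compare the errors: |x - 33/4| = |107*4 - 33*13|/(13*4) = 1/52, and |x - 41/5| = |107*5 - 41*13|/(13*5) = 2/65.
Cross-multiplying, 1*65 = 65 < 104 = 2*52, so 1/52 is smaller: the convergent 33/4 is closer to x than 41/5.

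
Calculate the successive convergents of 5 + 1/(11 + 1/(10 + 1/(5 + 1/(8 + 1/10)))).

Using the convergent recurrence p_i = a_i*p_{i-1} + p_{i-2}, q_i = a_i*q_{i-1} + q_{i-2} with p_{-2}=0, p_{-1}=1, q_{-2}=1, q_{-1}=0:
  i=0: a_0=5, p_0 = 5*1 + 0 = 5, q_0 = 5*0 + 1 = 1.
  i=1: a_1=11, p_1 = 11*5 + 1 = 56, q_1 = 11*1 + 0 = 11.
  i=2: a_2=10, p_2 = 10*56 + 5 = 565, q_2 = 10*11 + 1 = 111.
  i=3: a_3=5, p_3 = 5*565 + 56 = 2881, q_3 = 5*111 + 11 = 566.
  i=4: a_4=8, p_4 = 8*2881 + 565 = 23613, q_4 = 8*566 + 111 = 4639.
  i=5: a_5=10, p_5 = 10*23613 + 2881 = 239011, q_5 = 10*4639 + 566 = 46956.

5/1, 56/11, 565/111, 2881/566, 23613/4639, 239011/46956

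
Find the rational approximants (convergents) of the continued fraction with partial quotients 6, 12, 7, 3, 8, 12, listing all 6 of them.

Using the convergent recurrence p_i = a_i*p_{i-1} + p_{i-2}, q_i = a_i*q_{i-1} + q_{i-2} with p_{-2}=0, p_{-1}=1, q_{-2}=1, q_{-1}=0:
  i=0: a_0=6, p_0 = 6*1 + 0 = 6, q_0 = 6*0 + 1 = 1.
  i=1: a_1=12, p_1 = 12*6 + 1 = 73, q_1 = 12*1 + 0 = 12.
  i=2: a_2=7, p_2 = 7*73 + 6 = 517, q_2 = 7*12 + 1 = 85.
  i=3: a_3=3, p_3 = 3*517 + 73 = 1624, q_3 = 3*85 + 12 = 267.
  i=4: a_4=8, p_4 = 8*1624 + 517 = 13509, q_4 = 8*267 + 85 = 2221.
  i=5: a_5=12, p_5 = 12*13509 + 1624 = 163732, q_5 = 12*2221 + 267 = 26919.

6/1, 73/12, 517/85, 1624/267, 13509/2221, 163732/26919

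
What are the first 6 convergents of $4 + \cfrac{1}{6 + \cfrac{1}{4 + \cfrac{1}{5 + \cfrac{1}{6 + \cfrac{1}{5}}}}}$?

4/1, 25/6, 104/25, 545/131, 3374/811, 17415/4186

Using the convergent recurrence p_i = a_i*p_{i-1} + p_{i-2}, q_i = a_i*q_{i-1} + q_{i-2} with p_{-2}=0, p_{-1}=1, q_{-2}=1, q_{-1}=0:
  i=0: a_0=4, p_0 = 4*1 + 0 = 4, q_0 = 4*0 + 1 = 1.
  i=1: a_1=6, p_1 = 6*4 + 1 = 25, q_1 = 6*1 + 0 = 6.
  i=2: a_2=4, p_2 = 4*25 + 4 = 104, q_2 = 4*6 + 1 = 25.
  i=3: a_3=5, p_3 = 5*104 + 25 = 545, q_3 = 5*25 + 6 = 131.
  i=4: a_4=6, p_4 = 6*545 + 104 = 3374, q_4 = 6*131 + 25 = 811.
  i=5: a_5=5, p_5 = 5*3374 + 545 = 17415, q_5 = 5*811 + 131 = 4186.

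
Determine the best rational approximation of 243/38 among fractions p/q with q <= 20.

32/5

Expand x = 243/38 as a continued fraction with the Euclidean algorithm:
  243 = 6*38 + 15, so a_0 = 6.
  38 = 2*15 + 8, so a_1 = 2.
  15 = 1*8 + 7, so a_2 = 1.
  8 = 1*7 + 1, so a_3 = 1.
  7 = 7*1 + 0, so a_4 = 7.
so x = [6; 2, 1, 1, 7].
Convergents (p_i = a_i*p_{i-1} + p_{i-2}, q_i = a_i*q_{i-1} + q_{i-2} with p_{-2}=0, p_{-1}=1, q_{-2}=1, q_{-1}=0), until the denominator exceeds 20:
  i=0: a_0=6, p_0 = 6*1 + 0 = 6, q_0 = 6*0 + 1 = 1.
  i=1: a_1=2, p_1 = 2*6 + 1 = 13, q_1 = 2*1 + 0 = 2.
  i=2: a_2=1, p_2 = 1*13 + 6 = 19, q_2 = 1*2 + 1 = 3.
  i=3: a_3=1, p_3 = 1*19 + 13 = 32, q_3 = 1*3 + 2 = 5.
  i=4: a_4=7, p_4 = 7*32 + 19 = 243, q_4 = 7*5 + 3 = 38.
q_4 = 38 > 20, so the last convergent with denominator <= 20 is p_3/q_3 = 32/5.
The closest fraction with denominator <= 20 is either p_3/q_3 or the intermediate fraction (k*p_3 + p_2)/(k*q_3 + q_2) with the largest k >= 1 whose denominator stays <= 20; these approach x as k grows, and every other convergent or intermediate fraction in range is farther away.
Largest k: floor((20 - q_2)/q_3) = floor((20 - 3)/5) = 3.
That gives (3*32 + 19)/(3*5 + 3) = 115/18.
Compare the errors: |x - 32/5| = |243*5 - 32*38|/(38*5) = 1/190, and |x - 115/18| = |243*18 - 115*38|/(38*18) = 4/684.
Cross-multiplying, 1*684 = 684 < 760 = 4*190, so 1/190 is smaller: the convergent 32/5 is closer to x than 115/18.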